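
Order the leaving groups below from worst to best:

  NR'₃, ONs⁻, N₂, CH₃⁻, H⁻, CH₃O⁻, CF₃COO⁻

CH₃⁻ < H⁻ < CH₃O⁻ < NR'₃ < CF₃COO⁻ < ONs⁻ < N₂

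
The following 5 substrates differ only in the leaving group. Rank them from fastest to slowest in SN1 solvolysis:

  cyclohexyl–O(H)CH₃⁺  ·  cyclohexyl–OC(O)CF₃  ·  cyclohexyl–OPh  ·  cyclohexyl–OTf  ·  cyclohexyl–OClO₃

cyclohexyl–OTf > cyclohexyl–OClO₃ > cyclohexyl–O(H)CH₃⁺ > cyclohexyl–OC(O)CF₃ > cyclohexyl–OPh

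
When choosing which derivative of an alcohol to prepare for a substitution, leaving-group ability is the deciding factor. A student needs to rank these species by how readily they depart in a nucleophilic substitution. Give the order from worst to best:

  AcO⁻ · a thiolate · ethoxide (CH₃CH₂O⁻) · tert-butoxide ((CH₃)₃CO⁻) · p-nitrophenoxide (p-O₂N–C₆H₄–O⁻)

Leaving-group ability tracks the stability of the departed species; conjugate-acid pKₐ is the usual yardstick (lower pKₐ → better LG).
AcO⁻: pKₐ(CH₃COOH) ≈ 4.8
p-nitrophenoxide (p-O₂N–C₆H₄–O⁻): pKₐ(p-nitrophenol) ≈ 7.2
a thiolate: pKₐ(RSH (a thiol)) ≈ 10.5 — moderately basic; rarely leaves without activation
ethoxide (CH₃CH₂O⁻): pKₐ(CH₃CH₂OH) ≈ 16
tert-butoxide ((CH₃)₃CO⁻): pKₐ(t-BuOH) ≈ 18
Reversing gives the worst-to-best order requested.

tert-butoxide ((CH₃)₃CO⁻) < ethoxide (CH₃CH₂O⁻) < a thiolate < p-nitrophenoxide (p-O₂N–C₆H₄–O⁻) < AcO⁻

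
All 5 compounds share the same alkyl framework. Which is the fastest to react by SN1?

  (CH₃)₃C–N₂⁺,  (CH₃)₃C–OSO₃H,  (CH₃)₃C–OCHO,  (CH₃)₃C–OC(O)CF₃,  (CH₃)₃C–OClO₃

Same R in every case — rank the leaving groups.
Leaving-group ability tracks the stability of the departed species; conjugate-acid pKₐ is the usual yardstick (lower pKₐ → better LG).
(CH₃)₃C–N₂⁺ loses N₂: no meaningful conjugate acid; N₂ departs as an exceptionally stable neutral molecule
(CH₃)₃C–OClO₃ loses ClO₄⁻: pKₐ(HClO₄) ≈ -10
(CH₃)₃C–OSO₃H loses HSO₄⁻: pKₐ(H₂SO₄) ≈ -3
(CH₃)₃C–OC(O)CF₃ loses CF₃COO⁻: pKₐ(CF₃COOH) ≈ 0.2
(CH₃)₃C–OCHO loses HCOO⁻: pKₐ(HCOOH) ≈ 3.8

(CH₃)₃C–N₂⁺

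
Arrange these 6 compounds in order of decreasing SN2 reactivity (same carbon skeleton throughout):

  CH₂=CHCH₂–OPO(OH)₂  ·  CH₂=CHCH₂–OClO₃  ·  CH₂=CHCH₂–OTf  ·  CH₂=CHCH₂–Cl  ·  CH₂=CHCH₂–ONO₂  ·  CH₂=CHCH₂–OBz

Identical carbon frameworks mean the comparison reduces to leaving-group quality.
A good leaving group is a weak base: the lower the pKₐ of its conjugate acid, the more readily it departs.
CH₂=CHCH₂–OTf loses OTf⁻: pKₐ(CF₃SO₃H (triflic acid)) ≈ -14
CH₂=CHCH₂–OClO₃ loses ClO₄⁻: pKₐ(HClO₄) ≈ -10
CH₂=CHCH₂–Cl loses Cl⁻: pKₐ(HCl) ≈ -7
CH₂=CHCH₂–ONO₂ loses NO₃⁻: pKₐ(HNO₃) ≈ -1.3
CH₂=CHCH₂–OPO(OH)₂ loses H₂PO₄⁻: pKₐ(H₃PO₄) ≈ 2.1
CH₂=CHCH₂–OBz loses PhCOO⁻: pKₐ(C₆H₅COOH) ≈ 4.2

CH₂=CHCH₂–OTf > CH₂=CHCH₂–OClO₃ > CH₂=CHCH₂–Cl > CH₂=CHCH₂–ONO₂ > CH₂=CHCH₂–OPO(OH)₂ > CH₂=CHCH₂–OBz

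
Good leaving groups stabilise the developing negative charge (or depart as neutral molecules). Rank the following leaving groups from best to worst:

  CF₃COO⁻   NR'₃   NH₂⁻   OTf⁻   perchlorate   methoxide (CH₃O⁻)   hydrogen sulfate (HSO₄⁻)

OTf⁻ > perchlorate > hydrogen sulfate (HSO₄⁻) > CF₃COO⁻ > NR'₃ > methoxide (CH₃O⁻) > NH₂⁻

Leaving-group ability tracks the stability of the departed species; conjugate-acid pKₐ is the usual yardstick (lower pKₐ → better LG).
OTf⁻: pKₐ(CF₃SO₃H (triflic acid)) ≈ -14
perchlorate: pKₐ(HClO₄) ≈ -10
hydrogen sulfate (HSO₄⁻): pKₐ(H₂SO₄) ≈ -3
CF₃COO⁻: pKₐ(CF₃COOH) ≈ 0.2
NR'₃: pKₐ(R'₃NH⁺) ≈ 10.7
methoxide (CH₃O⁻): pKₐ(CH₃OH) ≈ 15.5
NH₂⁻: pKₐ(NH₃) ≈ 38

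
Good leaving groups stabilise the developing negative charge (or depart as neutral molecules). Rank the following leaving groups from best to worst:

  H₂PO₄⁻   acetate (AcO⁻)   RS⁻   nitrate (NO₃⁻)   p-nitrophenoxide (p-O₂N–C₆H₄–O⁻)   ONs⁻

ONs⁻: pKₐ(p-O₂NC₆H₄SO₃H) ≈ -3.5 — p-nitro group further stabilises the sulfonate
nitrate (NO₃⁻): pKₐ(HNO₃) ≈ -1.3 — resonance-delocalised over three oxygens
H₂PO₄⁻: pKₐ(H₃PO₄) ≈ 2.1 — moderate base; biological leaving group after further activation
acetate (AcO⁻): pKₐ(CH₃COOH) ≈ 4.8 — resonance-stabilised but still a weak base
p-nitrophenoxide (p-O₂N–C₆H₄–O⁻): pKₐ(p-nitrophenol) ≈ 7.2
RS⁻: pKₐ(RSH (a thiol)) ≈ 10.5

ONs⁻ > nitrate (NO₃⁻) > H₂PO₄⁻ > acetate (AcO⁻) > p-nitrophenoxide (p-O₂N–C₆H₄–O⁻) > RS⁻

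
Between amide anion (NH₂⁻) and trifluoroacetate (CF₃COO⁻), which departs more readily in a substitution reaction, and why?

trifluoroacetate (CF₃COO⁻) is the better leaving group.
pKₐ(CF₃COOH) ≈ 0.2 versus pKₐ(NH₃) ≈ 38: trifluoroacetate (CF₃COO⁻) is the much weaker base.
Strongly electron-withdrawing CF₃ stabilises the carboxylate.

trifluoroacetate (CF₃COO⁻)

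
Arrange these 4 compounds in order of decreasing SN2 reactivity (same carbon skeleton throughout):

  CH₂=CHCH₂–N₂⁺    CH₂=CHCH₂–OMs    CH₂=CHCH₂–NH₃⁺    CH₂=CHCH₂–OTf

Identical carbon frameworks mean the comparison reduces to leaving-group quality.
A good leaving group is a weak base: the lower the pKₐ of its conjugate acid, the more readily it departs.
CH₂=CHCH₂–N₂⁺ loses N₂: no meaningful conjugate acid; N₂ departs as an exceptionally stable neutral molecule
CH₂=CHCH₂–OTf loses OTf⁻: pKₐ(CF₃SO₃H (triflic acid)) ≈ -14
CH₂=CHCH₂–OMs loses OMs⁻: pKₐ(CH₃SO₃H (MsOH)) ≈ -1.9
CH₂=CHCH₂–NH₃⁺ loses NH₃: pKₐ(NH₄⁺) ≈ 9.2

CH₂=CHCH₂–N₂⁺ > CH₂=CHCH₂–OTf > CH₂=CHCH₂–OMs > CH₂=CHCH₂–NH₃⁺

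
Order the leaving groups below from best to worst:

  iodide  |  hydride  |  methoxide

iodide > methoxide > hydride

iodide: pKₐ(HI) ≈ -10 — large, highly polarisable; very weak base
methoxide: pKₐ(CH₃OH) ≈ 15.5 — strong base; alkoxides do not leave unassisted
hydride: pKₐ(H₂) ≈ 36 — extremely strong base; leaves only in special hydride-transfer contexts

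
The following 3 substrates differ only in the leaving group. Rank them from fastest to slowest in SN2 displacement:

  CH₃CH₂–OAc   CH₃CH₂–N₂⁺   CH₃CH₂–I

CH₃CH₂–N₂⁺ > CH₃CH₂–I > CH₃CH₂–OAc

Identical carbon frameworks mean the comparison reduces to leaving-group quality.
A good leaving group is a weak base: the lower the pKₐ of its conjugate acid, the more readily it departs.
CH₃CH₂–N₂⁺ loses N₂: no meaningful conjugate acid; N₂ departs as an exceptionally stable neutral molecule
CH₃CH₂–I loses I⁻: pKₐ(HI) ≈ -10
CH₃CH₂–OAc loses AcO⁻: pKₐ(CH₃COOH) ≈ 4.8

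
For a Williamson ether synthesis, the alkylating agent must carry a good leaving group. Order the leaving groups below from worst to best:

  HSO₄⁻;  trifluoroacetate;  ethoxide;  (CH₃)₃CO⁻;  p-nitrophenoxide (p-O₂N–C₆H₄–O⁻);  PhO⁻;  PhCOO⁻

(CH₃)₃CO⁻ < ethoxide < PhO⁻ < p-nitrophenoxide (p-O₂N–C₆H₄–O⁻) < PhCOO⁻ < trifluoroacetate < HSO₄⁻

Leaving-group ability tracks the stability of the departed species; conjugate-acid pKₐ is the usual yardstick (lower pKₐ → better LG).
HSO₄⁻: pKₐ(H₂SO₄) ≈ -3 — conjugate base of a strong mineral acid
trifluoroacetate: pKₐ(CF₃COOH) ≈ 0.2
PhCOO⁻: pKₐ(C₆H₅COOH) ≈ 4.2
p-nitrophenoxide (p-O₂N–C₆H₄–O⁻): pKₐ(p-nitrophenol) ≈ 7.2
PhO⁻: pKₐ(C₆H₅OH (phenol)) ≈ 10 — resonance into the ring helps, but still a poor LG
ethoxide: pKₐ(CH₃CH₂OH) ≈ 16 — strong base; alkoxides do not leave unassisted
(CH₃)₃CO⁻: pKₐ(t-BuOH) ≈ 18 — bulky, strongly basic alkoxide
Listed from poorest to best leaving group as asked.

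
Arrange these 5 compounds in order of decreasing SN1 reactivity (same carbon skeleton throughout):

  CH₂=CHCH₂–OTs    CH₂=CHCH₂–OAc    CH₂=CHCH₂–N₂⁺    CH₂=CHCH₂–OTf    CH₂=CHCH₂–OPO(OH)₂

The skeletons are identical, so relative rate is governed entirely by leaving-group ability.
The more stable X⁻ (or X) is on its own — i.e. the weaker a base it is — the better a leaving group it makes.
CH₂=CHCH₂–N₂⁺ loses N₂: no meaningful conjugate acid; N₂ departs as an exceptionally stable neutral molecule
CH₂=CHCH₂–OTf loses OTf⁻: pKₐ(CF₃SO₃H (triflic acid)) ≈ -14
CH₂=CHCH₂–OTs loses OTs⁻: pKₐ(p-CH₃C₆H₄SO₃H (TsOH)) ≈ -2.8
CH₂=CHCH₂–OPO(OH)₂ loses H₂PO₄⁻: pKₐ(H₃PO₄) ≈ 2.1
CH₂=CHCH₂–OAc loses AcO⁻: pKₐ(CH₃COOH) ≈ 4.8

CH₂=CHCH₂–N₂⁺ > CH₂=CHCH₂–OTf > CH₂=CHCH₂–OTs > CH₂=CHCH₂–OPO(OH)₂ > CH₂=CHCH₂–OAc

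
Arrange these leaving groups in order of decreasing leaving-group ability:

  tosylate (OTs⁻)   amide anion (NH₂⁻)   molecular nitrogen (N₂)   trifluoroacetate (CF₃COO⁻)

molecular nitrogen (N₂): no meaningful conjugate acid; N₂ departs as an exceptionally stable neutral molecule
tosylate (OTs⁻): pKₐ(p-CH₃C₆H₄SO₃H (TsOH)) ≈ -2.8
trifluoroacetate (CF₃COO⁻): pKₐ(CF₃COOH) ≈ 0.2
amide anion (NH₂⁻): pKₐ(NH₃) ≈ 38

molecular nitrogen (N₂) > tosylate (OTs⁻) > trifluoroacetate (CF₃COO⁻) > amide anion (NH₂⁻)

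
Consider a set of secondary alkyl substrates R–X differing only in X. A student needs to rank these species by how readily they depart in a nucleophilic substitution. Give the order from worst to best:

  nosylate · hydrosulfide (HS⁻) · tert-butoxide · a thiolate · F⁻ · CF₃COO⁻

tert-butoxide < a thiolate < hydrosulfide (HS⁻) < F⁻ < CF₃COO⁻ < nosylate

Rank by basicity of the departing species: weakest base leaves most easily.
nosylate: pKₐ(p-O₂NC₆H₄SO₃H) ≈ -3.5
CF₃COO⁻: pKₐ(CF₃COOH) ≈ 0.2
F⁻: pKₐ(HF) ≈ 3.2
hydrosulfide (HS⁻): pKₐ(H₂S) ≈ 7
a thiolate: pKₐ(RSH (a thiol)) ≈ 10.5
tert-butoxide: pKₐ(t-BuOH) ≈ 18
Reversing gives the worst-to-best order requested.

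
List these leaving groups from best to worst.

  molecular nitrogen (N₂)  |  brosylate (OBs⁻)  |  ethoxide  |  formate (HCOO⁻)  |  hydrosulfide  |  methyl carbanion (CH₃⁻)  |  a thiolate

molecular nitrogen (N₂) > brosylate (OBs⁻) > formate (HCOO⁻) > hydrosulfide > a thiolate > ethoxide > methyl carbanion (CH₃⁻)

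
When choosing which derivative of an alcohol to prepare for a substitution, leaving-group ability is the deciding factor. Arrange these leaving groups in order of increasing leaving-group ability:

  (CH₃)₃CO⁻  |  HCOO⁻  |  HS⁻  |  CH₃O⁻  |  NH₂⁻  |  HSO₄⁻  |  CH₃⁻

CH₃⁻ < NH₂⁻ < (CH₃)₃CO⁻ < CH₃O⁻ < HS⁻ < HCOO⁻ < HSO₄⁻

Rank by basicity of the departing species: weakest base leaves most easily.
HSO₄⁻: pKₐ(H₂SO₄) ≈ -3
HCOO⁻: pKₐ(HCOOH) ≈ 3.8 — resonance-stabilised carboxylate
HS⁻: pKₐ(H₂S) ≈ 7
CH₃O⁻: pKₐ(CH₃OH) ≈ 15.5 — strong base; alkoxides do not leave unassisted
(CH₃)₃CO⁻: pKₐ(t-BuOH) ≈ 18
NH₂⁻: pKₐ(NH₃) ≈ 38 — extremely strong base; never a leaving group
CH₃⁻: pKₐ(CH₄) ≈ 48 — unstabilised carbanion; the worst conceivable leaving group
Listed from poorest to best leaving group as asked.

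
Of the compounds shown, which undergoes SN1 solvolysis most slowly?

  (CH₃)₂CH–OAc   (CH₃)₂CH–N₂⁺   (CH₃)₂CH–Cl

The skeletons are identical, so relative rate is governed entirely by leaving-group ability.
A good leaving group is a weak base: the lower the pKₐ of its conjugate acid, the more readily it departs.
(CH₃)₂CH–N₂⁺ loses N₂: no meaningful conjugate acid; N₂ departs as an exceptionally stable neutral molecule
(CH₃)₂CH–Cl loses Cl⁻: pKₐ(HCl) ≈ -7
(CH₃)₂CH–OAc loses AcO⁻: pKₐ(CH₃COOH) ≈ 4.8

(CH₃)₂CH–OAc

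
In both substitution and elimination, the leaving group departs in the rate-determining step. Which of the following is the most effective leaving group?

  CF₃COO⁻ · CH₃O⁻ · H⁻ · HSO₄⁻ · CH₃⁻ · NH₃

Rank by basicity of the departing species: weakest base leaves most easily.
HSO₄⁻: pKₐ(H₂SO₄) ≈ -3
CF₃COO⁻: pKₐ(CF₃COOH) ≈ 0.2
NH₃: pKₐ(NH₄⁺) ≈ 9.2
CH₃O⁻: pKₐ(CH₃OH) ≈ 15.5
H⁻: pKₐ(H₂) ≈ 36
CH₃⁻: pKₐ(CH₄) ≈ 48

HSO₄⁻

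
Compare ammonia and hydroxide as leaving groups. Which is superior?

ammonia

ammonia is the better leaving group.
pKₐ(NH₄⁺) ≈ 9.2 versus pKₐ(H₂O) ≈ 15.7: ammonia is the much weaker base.
Neutral but moderately basic; leaves from R–NH₃⁺.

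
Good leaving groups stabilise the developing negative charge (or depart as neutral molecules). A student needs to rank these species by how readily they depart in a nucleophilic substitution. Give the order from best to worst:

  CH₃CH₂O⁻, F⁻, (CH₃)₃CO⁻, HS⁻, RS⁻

Leaving-group ability tracks the stability of the departed species; conjugate-acid pKₐ is the usual yardstick (lower pKₐ → better LG).
F⁻: pKₐ(HF) ≈ 3.2
HS⁻: pKₐ(H₂S) ≈ 7
RS⁻: pKₐ(RSH (a thiol)) ≈ 10.5
CH₃CH₂O⁻: pKₐ(CH₃CH₂OH) ≈ 16
(CH₃)₃CO⁻: pKₐ(t-BuOH) ≈ 18

F⁻ > HS⁻ > RS⁻ > CH₃CH₂O⁻ > (CH₃)₃CO⁻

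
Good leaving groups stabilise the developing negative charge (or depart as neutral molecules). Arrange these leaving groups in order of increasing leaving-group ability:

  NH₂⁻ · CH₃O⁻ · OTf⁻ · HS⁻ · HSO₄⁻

Rank by basicity of the departing species: weakest base leaves most easily.
OTf⁻: pKₐ(CF₃SO₃H (triflic acid)) ≈ -14
HSO₄⁻: pKₐ(H₂SO₄) ≈ -3
HS⁻: pKₐ(H₂S) ≈ 7
CH₃O⁻: pKₐ(CH₃OH) ≈ 15.5
NH₂⁻: pKₐ(NH₃) ≈ 38
The question asks for worst first, so the sequence is read in increasing leaving-group ability.

NH₂⁻ < CH₃O⁻ < HS⁻ < HSO₄⁻ < OTf⁻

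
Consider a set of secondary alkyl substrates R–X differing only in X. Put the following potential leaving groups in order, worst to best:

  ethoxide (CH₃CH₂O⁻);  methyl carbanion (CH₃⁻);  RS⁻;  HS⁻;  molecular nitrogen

The more stable X⁻ (or X) is on its own — i.e. the weaker a base it is — the better a leaving group it makes.
molecular nitrogen: no meaningful conjugate acid; N₂ departs as an exceptionally stable neutral molecule
HS⁻: pKₐ(H₂S) ≈ 7 — larger and more polarisable than the oxygen analogue
RS⁻: pKₐ(RSH (a thiol)) ≈ 10.5 — moderately basic; rarely leaves without activation
ethoxide (CH₃CH₂O⁻): pKₐ(CH₃CH₂OH) ≈ 16 — strong base; alkoxides do not leave unassisted
methyl carbanion (CH₃⁻): pKₐ(CH₄) ≈ 48
The question asks for worst first, so the sequence is read in increasing leaving-group ability.

methyl carbanion (CH₃⁻) < ethoxide (CH₃CH₂O⁻) < RS⁻ < HS⁻ < molecular nitrogen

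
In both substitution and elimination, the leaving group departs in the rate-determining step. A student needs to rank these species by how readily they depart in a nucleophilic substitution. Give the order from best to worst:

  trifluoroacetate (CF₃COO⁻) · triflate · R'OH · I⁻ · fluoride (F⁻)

triflate: pKₐ(CF₃SO₃H (triflic acid)) ≈ -14
I⁻: pKₐ(HI) ≈ -10
R'OH: pKₐ(R'OH₂⁺) ≈ -2.4
trifluoroacetate (CF₃COO⁻): pKₐ(CF₃COOH) ≈ 0.2
fluoride (F⁻): pKₐ(HF) ≈ 3.2

triflate > I⁻ > R'OH > trifluoroacetate (CF₃COO⁻) > fluoride (F⁻)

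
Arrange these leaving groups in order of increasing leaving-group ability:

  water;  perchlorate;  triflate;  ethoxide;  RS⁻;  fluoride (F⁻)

ethoxide < RS⁻ < fluoride (F⁻) < water < perchlorate < triflate

triflate: pKₐ(CF₃SO₃H (triflic acid)) ≈ -14 — charge spread over three oxygens and a CF₃ group; the premier leaving group in synthesis
perchlorate: pKₐ(HClO₄) ≈ -10
water: pKₐ(H₃O⁺) ≈ -1.7
fluoride (F⁻): pKₐ(HF) ≈ 3.2 — small and strongly basic; the poor halide leaving group
RS⁻: pKₐ(RSH (a thiol)) ≈ 10.5
ethoxide: pKₐ(CH₃CH₂OH) ≈ 16
The question asks for worst first, so the sequence is read in increasing leaving-group ability.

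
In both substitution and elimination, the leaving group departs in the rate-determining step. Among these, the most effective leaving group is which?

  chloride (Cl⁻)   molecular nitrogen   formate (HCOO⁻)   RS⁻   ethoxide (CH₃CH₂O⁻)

molecular nitrogen

The more stable X⁻ (or X) is on its own — i.e. the weaker a base it is — the better a leaving group it makes.
molecular nitrogen: no meaningful conjugate acid; N₂ departs as an exceptionally stable neutral molecule
chloride (Cl⁻): pKₐ(HCl) ≈ -7
formate (HCOO⁻): pKₐ(HCOOH) ≈ 3.8
RS⁻: pKₐ(RSH (a thiol)) ≈ 10.5
ethoxide (CH₃CH₂O⁻): pKₐ(CH₃CH₂OH) ≈ 16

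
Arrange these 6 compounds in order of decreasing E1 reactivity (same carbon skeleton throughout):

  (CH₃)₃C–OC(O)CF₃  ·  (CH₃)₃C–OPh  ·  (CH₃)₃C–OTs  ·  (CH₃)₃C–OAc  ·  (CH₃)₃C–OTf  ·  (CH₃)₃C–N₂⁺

(CH₃)₃C–N₂⁺ > (CH₃)₃C–OTf > (CH₃)₃C–OTs > (CH₃)₃C–OC(O)CF₃ > (CH₃)₃C–OAc > (CH₃)₃C–OPh

Identical carbon frameworks mean the comparison reduces to leaving-group quality.
Leaving-group ability tracks the stability of the departed species; conjugate-acid pKₐ is the usual yardstick (lower pKₐ → better LG).
(CH₃)₃C–N₂⁺ loses N₂: no meaningful conjugate acid; N₂ departs as an exceptionally stable neutral molecule
(CH₃)₃C–OTf loses OTf⁻: pKₐ(CF₃SO₃H (triflic acid)) ≈ -14
(CH₃)₃C–OTs loses OTs⁻: pKₐ(p-CH₃C₆H₄SO₃H (TsOH)) ≈ -2.8
(CH₃)₃C–OC(O)CF₃ loses CF₃COO⁻: pKₐ(CF₃COOH) ≈ 0.2
(CH₃)₃C–OAc loses AcO⁻: pKₐ(CH₃COOH) ≈ 4.8
(CH₃)₃C–OPh loses PhO⁻: pKₐ(C₆H₅OH (phenol)) ≈ 10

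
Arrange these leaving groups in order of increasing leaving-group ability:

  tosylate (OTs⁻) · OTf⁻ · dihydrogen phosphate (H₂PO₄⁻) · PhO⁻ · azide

PhO⁻ < azide < dihydrogen phosphate (H₂PO₄⁻) < tosylate (OTs⁻) < OTf⁻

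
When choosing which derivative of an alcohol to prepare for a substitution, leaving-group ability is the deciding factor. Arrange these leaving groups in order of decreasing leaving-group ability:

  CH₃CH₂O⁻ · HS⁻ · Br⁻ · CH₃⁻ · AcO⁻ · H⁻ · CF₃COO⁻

Br⁻ > CF₃COO⁻ > AcO⁻ > HS⁻ > CH₃CH₂O⁻ > H⁻ > CH₃⁻

Rank by basicity of the departing species: weakest base leaves most easily.
Br⁻: pKₐ(HBr) ≈ -9 — weak base; good leaving group
CF₃COO⁻: pKₐ(CF₃COOH) ≈ 0.2
AcO⁻: pKₐ(CH₃COOH) ≈ 4.8 — resonance-stabilised but still a weak base
HS⁻: pKₐ(H₂S) ≈ 7 — larger and more polarisable than the oxygen analogue
CH₃CH₂O⁻: pKₐ(CH₃CH₂OH) ≈ 16 — strong base; alkoxides do not leave unassisted
H⁻: pKₐ(H₂) ≈ 36
CH₃⁻: pKₐ(CH₄) ≈ 48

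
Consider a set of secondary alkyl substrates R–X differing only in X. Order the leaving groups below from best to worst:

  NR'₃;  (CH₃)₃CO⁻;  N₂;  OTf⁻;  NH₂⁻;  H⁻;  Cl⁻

N₂ > OTf⁻ > Cl⁻ > NR'₃ > (CH₃)₃CO⁻ > H⁻ > NH₂⁻

N₂: no meaningful conjugate acid; N₂ departs as an exceptionally stable neutral molecule
OTf⁻: pKₐ(CF₃SO₃H (triflic acid)) ≈ -14
Cl⁻: pKₐ(HCl) ≈ -7
NR'₃: pKₐ(R'₃NH⁺) ≈ 10.7
(CH₃)₃CO⁻: pKₐ(t-BuOH) ≈ 18
H⁻: pKₐ(H₂) ≈ 36
NH₂⁻: pKₐ(NH₃) ≈ 38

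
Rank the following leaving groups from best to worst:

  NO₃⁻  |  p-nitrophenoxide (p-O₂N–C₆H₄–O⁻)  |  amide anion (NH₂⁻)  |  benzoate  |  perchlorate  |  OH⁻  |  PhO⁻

The more stable X⁻ (or X) is on its own — i.e. the weaker a base it is — the better a leaving group it makes.
perchlorate: pKₐ(HClO₄) ≈ -10
NO₃⁻: pKₐ(HNO₃) ≈ -1.3
benzoate: pKₐ(C₆H₅COOH) ≈ 4.2
p-nitrophenoxide (p-O₂N–C₆H₄–O⁻): pKₐ(p-nitrophenol) ≈ 7.2
PhO⁻: pKₐ(C₆H₅OH (phenol)) ≈ 10
OH⁻: pKₐ(H₂O) ≈ 15.7
amide anion (NH₂⁻): pKₐ(NH₃) ≈ 38

perchlorate > NO₃⁻ > benzoate > p-nitrophenoxide (p-O₂N–C₆H₄–O⁻) > PhO⁻ > OH⁻ > amide anion (NH₂⁻)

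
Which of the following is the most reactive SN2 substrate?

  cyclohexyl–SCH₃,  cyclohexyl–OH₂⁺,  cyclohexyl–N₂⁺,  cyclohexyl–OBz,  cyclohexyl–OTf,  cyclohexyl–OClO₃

Same R in every case — rank the leaving groups.
Leaving-group ability tracks the stability of the departed species; conjugate-acid pKₐ is the usual yardstick (lower pKₐ → better LG).
cyclohexyl–N₂⁺ loses N₂: no meaningful conjugate acid; N₂ departs as an exceptionally stable neutral molecule
cyclohexyl–OTf loses OTf⁻: pKₐ(CF₃SO₃H (triflic acid)) ≈ -14
cyclohexyl–OClO₃ loses ClO₄⁻: pKₐ(HClO₄) ≈ -10
cyclohexyl–OH₂⁺ loses H₂O: pKₐ(H₃O⁺) ≈ -1.7
cyclohexyl–OBz loses PhCOO⁻: pKₐ(C₆H₅COOH) ≈ 4.2
cyclohexyl–SCH₃ loses RS⁻: pKₐ(RSH (a thiol)) ≈ 10.5

cyclohexyl–N₂⁺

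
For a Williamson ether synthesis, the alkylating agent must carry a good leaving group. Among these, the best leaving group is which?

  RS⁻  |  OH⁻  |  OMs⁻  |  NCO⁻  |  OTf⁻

OTf⁻

OTf⁻: pKₐ(CF₃SO₃H (triflic acid)) ≈ -14
OMs⁻: pKₐ(CH₃SO₃H (MsOH)) ≈ -1.9
NCO⁻: pKₐ(HOCN) ≈ 3.5
RS⁻: pKₐ(RSH (a thiol)) ≈ 10.5
OH⁻: pKₐ(H₂O) ≈ 15.7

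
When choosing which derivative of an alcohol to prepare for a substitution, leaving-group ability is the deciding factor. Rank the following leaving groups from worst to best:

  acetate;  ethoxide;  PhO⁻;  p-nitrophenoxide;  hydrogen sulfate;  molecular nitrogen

Rank by basicity of the departing species: weakest base leaves most easily.
molecular nitrogen: no meaningful conjugate acid; N₂ departs as an exceptionally stable neutral molecule
hydrogen sulfate: pKₐ(H₂SO₄) ≈ -3 — conjugate base of a strong mineral acid
acetate: pKₐ(CH₃COOH) ≈ 4.8 — resonance-stabilised but still a weak base
p-nitrophenoxide: pKₐ(p-nitrophenol) ≈ 7.2 — nitro group delocalises the charge; the classic chromogenic LG
PhO⁻: pKₐ(C₆H₅OH (phenol)) ≈ 10
ethoxide: pKₐ(CH₃CH₂OH) ≈ 16 — strong base; alkoxides do not leave unassisted
Listed from poorest to best leaving group as asked.

ethoxide < PhO⁻ < p-nitrophenoxide < acetate < hydrogen sulfate < molecular nitrogen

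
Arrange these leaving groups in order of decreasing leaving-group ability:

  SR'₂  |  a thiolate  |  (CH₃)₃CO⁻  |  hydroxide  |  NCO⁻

Leaving-group ability tracks the stability of the departed species; conjugate-acid pKₐ is the usual yardstick (lower pKₐ → better LG).
SR'₂: pKₐ(R'₂SH⁺) ≈ -7 — neutral; leaves from a sulfonium salt (R–SR'₂⁺)
NCO⁻: pKₐ(HOCN) ≈ 3.5 — resonance between N and O
a thiolate: pKₐ(RSH (a thiol)) ≈ 10.5 — moderately basic; rarely leaves without activation
hydroxide: pKₐ(H₂O) ≈ 15.7 — strong base; essentially never leaves without prior activation
(CH₃)₃CO⁻: pKₐ(t-BuOH) ≈ 18 — bulky, strongly basic alkoxide

SR'₂ > NCO⁻ > a thiolate > hydroxide > (CH₃)₃CO⁻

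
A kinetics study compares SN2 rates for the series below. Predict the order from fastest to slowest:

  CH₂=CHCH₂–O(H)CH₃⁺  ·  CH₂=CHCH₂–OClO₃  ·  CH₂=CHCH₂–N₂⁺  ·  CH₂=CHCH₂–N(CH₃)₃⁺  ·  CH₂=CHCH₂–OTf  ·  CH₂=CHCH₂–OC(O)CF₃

Identical carbon frameworks mean the comparison reduces to leaving-group quality.
Rank by basicity of the departing species: weakest base leaves most easily.
CH₂=CHCH₂–N₂⁺ loses N₂: no meaningful conjugate acid; N₂ departs as an exceptionally stable neutral molecule
CH₂=CHCH₂–OTf loses OTf⁻: pKₐ(CF₃SO₃H (triflic acid)) ≈ -14
CH₂=CHCH₂–OClO₃ loses ClO₄⁻: pKₐ(HClO₄) ≈ -10
CH₂=CHCH₂–O(H)CH₃⁺ loses R'OH: pKₐ(R'OH₂⁺) ≈ -2.4
CH₂=CHCH₂–OC(O)CF₃ loses CF₃COO⁻: pKₐ(CF₃COOH) ≈ 0.2
CH₂=CHCH₂–N(CH₃)₃⁺ loses NR'₃: pKₐ(R'₃NH⁺) ≈ 10.7

CH₂=CHCH₂–N₂⁺ > CH₂=CHCH₂–OTf > CH₂=CHCH₂–OClO₃ > CH₂=CHCH₂–O(H)CH₃⁺ > CH₂=CHCH₂–OC(O)CF₃ > CH₂=CHCH₂–N(CH₃)₃⁺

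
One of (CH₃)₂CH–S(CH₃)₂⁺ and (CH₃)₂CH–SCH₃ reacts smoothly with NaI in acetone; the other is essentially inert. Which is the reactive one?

From (CH₃)₂CH–SCH₃ the departing group would be RS⁻ (pKₐ(RSH (a thiol)) ≈ 10.5). Moderately basic; rarely leaves without activation.
From (CH₃)₂CH–S(CH₃)₂⁺ the leaving group is SR'₂ (pKₐ(R'₂SH⁺) ≈ -7). Neutral; leaves from a sulfonium salt (R–SR'₂⁺).
(In practice (CH₃)₂CH–S(CH₃)₂⁺ is made from (CH₃)₂CH–SCH₃ by S-methylation with CH₃I, allowing neutral dimethyl sulfide, rather than methanethiolate, to depart.)

(CH₃)₂CH–S(CH₃)₂⁺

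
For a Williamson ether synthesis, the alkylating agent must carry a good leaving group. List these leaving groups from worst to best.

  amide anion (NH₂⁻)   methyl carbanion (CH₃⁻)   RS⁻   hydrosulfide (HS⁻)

A good leaving group is a weak base: the lower the pKₐ of its conjugate acid, the more readily it departs.
hydrosulfide (HS⁻): pKₐ(H₂S) ≈ 7
RS⁻: pKₐ(RSH (a thiol)) ≈ 10.5 — moderately basic; rarely leaves without activation
amide anion (NH₂⁻): pKₐ(NH₃) ≈ 38 — extremely strong base; never a leaving group
methyl carbanion (CH₃⁻): pKₐ(CH₄) ≈ 48 — unstabilised carbanion; the worst conceivable leaving group
Listed from poorest to best leaving group as asked.

methyl carbanion (CH₃⁻) < amide anion (NH₂⁻) < RS⁻ < hydrosulfide (HS⁻)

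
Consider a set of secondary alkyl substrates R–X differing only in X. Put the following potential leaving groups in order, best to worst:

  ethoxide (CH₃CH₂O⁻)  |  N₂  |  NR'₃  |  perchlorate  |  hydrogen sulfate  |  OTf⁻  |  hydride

N₂ > OTf⁻ > perchlorate > hydrogen sulfate > NR'₃ > ethoxide (CH₃CH₂O⁻) > hydride

Rank by basicity of the departing species: weakest base leaves most easily.
N₂: no meaningful conjugate acid; N₂ departs as an exceptionally stable neutral molecule
OTf⁻: pKₐ(CF₃SO₃H (triflic acid)) ≈ -14
perchlorate: pKₐ(HClO₄) ≈ -10 — extremely weak base; rarely used for safety reasons
hydrogen sulfate: pKₐ(H₂SO₄) ≈ -3 — conjugate base of a strong mineral acid
NR'₃: pKₐ(R'₃NH⁺) ≈ 10.7 — neutral but still a fairly strong base; Hofmann-elimination LG
ethoxide (CH₃CH₂O⁻): pKₐ(CH₃CH₂OH) ≈ 16 — strong base; alkoxides do not leave unassisted
hydride: pKₐ(H₂) ≈ 36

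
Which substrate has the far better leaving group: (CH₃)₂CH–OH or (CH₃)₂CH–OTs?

(CH₃)₂CH–OTs

From (CH₃)₂CH–OH the departing group would be OH⁻ (pKₐ(H₂O) ≈ 15.7). Strong base; essentially never leaves without prior activation.
From (CH₃)₂CH–OTs the leaving group is OTs⁻ (pKₐ(p-CH₃C₆H₄SO₃H (TsOH)) ≈ -2.8). Resonance-delocalised arenesulfonate.
(In practice (CH₃)₂CH–OTs is made from (CH₃)₂CH–OH by treatment with TsCl / pyridine, converting the hydroxyl into a tosylate.)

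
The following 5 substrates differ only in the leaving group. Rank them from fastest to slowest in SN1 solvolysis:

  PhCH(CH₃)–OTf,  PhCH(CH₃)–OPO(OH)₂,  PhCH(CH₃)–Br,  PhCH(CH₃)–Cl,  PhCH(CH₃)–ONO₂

Identical carbon frameworks mean the comparison reduces to leaving-group quality.
A good leaving group is a weak base: the lower the pKₐ of its conjugate acid, the more readily it departs.
PhCH(CH₃)–OTf loses OTf⁻: pKₐ(CF₃SO₃H (triflic acid)) ≈ -14
PhCH(CH₃)–Br loses Br⁻: pKₐ(HBr) ≈ -9
PhCH(CH₃)–Cl loses Cl⁻: pKₐ(HCl) ≈ -7
PhCH(CH₃)–ONO₂ loses NO₃⁻: pKₐ(HNO₃) ≈ -1.3
PhCH(CH₃)–OPO(OH)₂ loses H₂PO₄⁻: pKₐ(H₃PO₄) ≈ 2.1

PhCH(CH₃)–OTf > PhCH(CH₃)–Br > PhCH(CH₃)–Cl > PhCH(CH₃)–ONO₂ > PhCH(CH₃)–OPO(OH)₂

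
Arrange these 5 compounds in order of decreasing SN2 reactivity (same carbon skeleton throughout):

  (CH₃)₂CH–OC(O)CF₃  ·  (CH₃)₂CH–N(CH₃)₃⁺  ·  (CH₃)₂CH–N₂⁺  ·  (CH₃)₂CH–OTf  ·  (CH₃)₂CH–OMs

(CH₃)₂CH–N₂⁺ > (CH₃)₂CH–OTf > (CH₃)₂CH–OMs > (CH₃)₂CH–OC(O)CF₃ > (CH₃)₂CH–N(CH₃)₃⁺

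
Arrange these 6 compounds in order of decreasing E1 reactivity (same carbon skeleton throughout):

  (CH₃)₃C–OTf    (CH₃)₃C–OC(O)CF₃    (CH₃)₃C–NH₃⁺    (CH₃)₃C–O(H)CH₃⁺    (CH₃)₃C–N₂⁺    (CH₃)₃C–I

The skeletons are identical, so relative rate is governed entirely by leaving-group ability.
Rank by basicity of the departing species: weakest base leaves most easily.
(CH₃)₃C–N₂⁺ loses N₂: no meaningful conjugate acid; N₂ departs as an exceptionally stable neutral molecule
(CH₃)₃C–OTf loses OTf⁻: pKₐ(CF₃SO₃H (triflic acid)) ≈ -14
(CH₃)₃C–I loses I⁻: pKₐ(HI) ≈ -10
(CH₃)₃C–O(H)CH₃⁺ loses R'OH: pKₐ(R'OH₂⁺) ≈ -2.4
(CH₃)₃C–OC(O)CF₃ loses CF₃COO⁻: pKₐ(CF₃COOH) ≈ 0.2
(CH₃)₃C–NH₃⁺ loses NH₃: pKₐ(NH₄⁺) ≈ 9.2

(CH₃)₃C–N₂⁺ > (CH₃)₃C–OTf > (CH₃)₃C–I > (CH₃)₃C–O(H)CH₃⁺ > (CH₃)₃C–OC(O)CF₃ > (CH₃)₃C–NH₃⁺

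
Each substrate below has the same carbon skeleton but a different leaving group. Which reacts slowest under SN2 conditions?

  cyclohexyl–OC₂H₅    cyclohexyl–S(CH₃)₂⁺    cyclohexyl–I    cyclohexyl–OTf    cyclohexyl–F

cyclohexyl–OC₂H₅

With the same alkyl group throughout, only the leaving group differentiates the rates.
The more stable X⁻ (or X) is on its own — i.e. the weaker a base it is — the better a leaving group it makes.
cyclohexyl–OTf loses OTf⁻: pKₐ(CF₃SO₃H (triflic acid)) ≈ -14
cyclohexyl–I loses I⁻: pKₐ(HI) ≈ -10
cyclohexyl–S(CH₃)₂⁺ loses SR'₂: pKₐ(R'₂SH⁺) ≈ -7
cyclohexyl–F loses F⁻: pKₐ(HF) ≈ 3.2
cyclohexyl–OC₂H₅ loses CH₃CH₂O⁻: pKₐ(CH₃CH₂OH) ≈ 16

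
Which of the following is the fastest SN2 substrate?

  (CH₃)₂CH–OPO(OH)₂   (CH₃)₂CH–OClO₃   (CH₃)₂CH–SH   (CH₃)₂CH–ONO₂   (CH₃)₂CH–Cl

(CH₃)₂CH–OClO₃

With the same alkyl group throughout, only the leaving group differentiates the rates.
Leaving-group ability tracks the stability of the departed species; conjugate-acid pKₐ is the usual yardstick (lower pKₐ → better LG).
(CH₃)₂CH–OClO₃ loses ClO₄⁻: pKₐ(HClO₄) ≈ -10
(CH₃)₂CH–Cl loses Cl⁻: pKₐ(HCl) ≈ -7
(CH₃)₂CH–ONO₂ loses NO₃⁻: pKₐ(HNO₃) ≈ -1.3
(CH₃)₂CH–OPO(OH)₂ loses H₂PO₄⁻: pKₐ(H₃PO₄) ≈ 2.1
(CH₃)₂CH–SH loses HS⁻: pKₐ(H₂S) ≈ 7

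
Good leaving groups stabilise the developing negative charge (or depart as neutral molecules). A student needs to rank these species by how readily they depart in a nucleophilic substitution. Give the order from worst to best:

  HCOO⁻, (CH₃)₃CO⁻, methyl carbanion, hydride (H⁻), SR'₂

methyl carbanion < hydride (H⁻) < (CH₃)₃CO⁻ < HCOO⁻ < SR'₂

SR'₂: pKₐ(R'₂SH⁺) ≈ -7
HCOO⁻: pKₐ(HCOOH) ≈ 3.8
(CH₃)₃CO⁻: pKₐ(t-BuOH) ≈ 18
hydride (H⁻): pKₐ(H₂) ≈ 36
methyl carbanion: pKₐ(CH₄) ≈ 48
Listed from poorest to best leaving group as asked.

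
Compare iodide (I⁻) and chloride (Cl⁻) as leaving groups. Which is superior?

iodide (I⁻) is the better leaving group.
pKₐ(HI) ≈ -10 versus pKₐ(HCl) ≈ -7: iodide (I⁻) is the much weaker base.
Large, highly polarisable; very weak base.

iodide (I⁻)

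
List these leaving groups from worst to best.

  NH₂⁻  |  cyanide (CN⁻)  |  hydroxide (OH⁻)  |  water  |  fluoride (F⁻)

The more stable X⁻ (or X) is on its own — i.e. the weaker a base it is — the better a leaving group it makes.
water: pKₐ(H₃O⁺) ≈ -1.7
fluoride (F⁻): pKₐ(HF) ≈ 3.2
cyanide (CN⁻): pKₐ(HCN) ≈ 9.2 — sp carbon stabilises the charge somewhat, but still a poor LG
hydroxide (OH⁻): pKₐ(H₂O) ≈ 15.7
NH₂⁻: pKₐ(NH₃) ≈ 38
Listed from poorest to best leaving group as asked.

NH₂⁻ < hydroxide (OH⁻) < cyanide (CN⁻) < fluoride (F⁻) < water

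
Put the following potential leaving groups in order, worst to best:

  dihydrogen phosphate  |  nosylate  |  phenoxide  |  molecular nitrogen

phenoxide < dihydrogen phosphate < nosylate < molecular nitrogen

Leaving-group ability tracks the stability of the departed species; conjugate-acid pKₐ is the usual yardstick (lower pKₐ → better LG).
molecular nitrogen: no meaningful conjugate acid; N₂ departs as an exceptionally stable neutral molecule
nosylate: pKₐ(p-O₂NC₆H₄SO₃H) ≈ -3.5 — p-nitro group further stabilises the sulfonate
dihydrogen phosphate: pKₐ(H₃PO₄) ≈ 2.1 — moderate base; biological leaving group after further activation
phenoxide: pKₐ(C₆H₅OH (phenol)) ≈ 10 — resonance into the ring helps, but still a poor LG
Listed from poorest to best leaving group as asked.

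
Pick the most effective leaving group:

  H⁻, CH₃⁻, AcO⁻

A good leaving group is a weak base: the lower the pKₐ of its conjugate acid, the more readily it departs.
AcO⁻: pKₐ(CH₃COOH) ≈ 4.8
H⁻: pKₐ(H₂) ≈ 36
CH₃⁻: pKₐ(CH₄) ≈ 48

AcO⁻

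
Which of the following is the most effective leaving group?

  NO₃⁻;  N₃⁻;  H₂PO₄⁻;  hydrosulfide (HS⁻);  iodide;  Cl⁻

Rank by basicity of the departing species: weakest base leaves most easily.
iodide: pKₐ(HI) ≈ -10
Cl⁻: pKₐ(HCl) ≈ -7
NO₃⁻: pKₐ(HNO₃) ≈ -1.3
H₂PO₄⁻: pKₐ(H₃PO₄) ≈ 2.1
N₃⁻: pKₐ(HN₃) ≈ 4.7
hydrosulfide (HS⁻): pKₐ(H₂S) ≈ 7

iodide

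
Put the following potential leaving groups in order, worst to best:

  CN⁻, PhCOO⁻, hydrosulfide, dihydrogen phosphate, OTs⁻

Rank by basicity of the departing species: weakest base leaves most easily.
OTs⁻: pKₐ(p-CH₃C₆H₄SO₃H (TsOH)) ≈ -2.8
dihydrogen phosphate: pKₐ(H₃PO₄) ≈ 2.1
PhCOO⁻: pKₐ(C₆H₅COOH) ≈ 4.2
hydrosulfide: pKₐ(H₂S) ≈ 7
CN⁻: pKₐ(HCN) ≈ 9.2
The question asks for worst first, so the sequence is read in increasing leaving-group ability.

CN⁻ < hydrosulfide < PhCOO⁻ < dihydrogen phosphate < OTs⁻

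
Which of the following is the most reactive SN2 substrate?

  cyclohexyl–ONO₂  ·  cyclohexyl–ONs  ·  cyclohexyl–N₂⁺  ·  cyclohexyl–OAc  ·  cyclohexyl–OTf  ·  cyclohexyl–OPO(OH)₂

Identical carbon frameworks mean the comparison reduces to leaving-group quality.
Rank by basicity of the departing species: weakest base leaves most easily.
cyclohexyl–N₂⁺ loses N₂: no meaningful conjugate acid; N₂ departs as an exceptionally stable neutral molecule
cyclohexyl–OTf loses OTf⁻: pKₐ(CF₃SO₃H (triflic acid)) ≈ -14
cyclohexyl–ONs loses ONs⁻: pKₐ(p-O₂NC₆H₄SO₃H) ≈ -3.5
cyclohexyl–ONO₂ loses NO₃⁻: pKₐ(HNO₃) ≈ -1.3
cyclohexyl–OPO(OH)₂ loses H₂PO₄⁻: pKₐ(H₃PO₄) ≈ 2.1
cyclohexyl–OAc loses AcO⁻: pKₐ(CH₃COOH) ≈ 4.8

cyclohexyl–N₂⁺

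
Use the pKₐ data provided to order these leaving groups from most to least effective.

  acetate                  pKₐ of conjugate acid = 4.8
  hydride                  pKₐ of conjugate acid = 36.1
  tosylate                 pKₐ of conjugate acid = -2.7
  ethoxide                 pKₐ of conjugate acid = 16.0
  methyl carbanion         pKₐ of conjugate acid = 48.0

tosylate > acetate > ethoxide > hydride > methyl carbanion

Lower conjugate-acid pKₐ ⇒ weaker base ⇒ better leaving group.
Sorting by the given values: tosylate (-2.7), acetate (4.8), ethoxide (16.0), hydride (36.1), methyl carbanion (48.0).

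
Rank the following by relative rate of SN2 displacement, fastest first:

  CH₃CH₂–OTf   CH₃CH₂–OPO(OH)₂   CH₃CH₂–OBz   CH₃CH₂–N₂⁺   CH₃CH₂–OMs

CH₃CH₂–N₂⁺ > CH₃CH₂–OTf > CH₃CH₂–OMs > CH₃CH₂–OPO(OH)₂ > CH₃CH₂–OBz

With the same alkyl group throughout, only the leaving group differentiates the rates.
The more stable X⁻ (or X) is on its own — i.e. the weaker a base it is — the better a leaving group it makes.
CH₃CH₂–N₂⁺ loses N₂: no meaningful conjugate acid; N₂ departs as an exceptionally stable neutral molecule
CH₃CH₂–OTf loses OTf⁻: pKₐ(CF₃SO₃H (triflic acid)) ≈ -14
CH₃CH₂–OMs loses OMs⁻: pKₐ(CH₃SO₃H (MsOH)) ≈ -1.9
CH₃CH₂–OPO(OH)₂ loses H₂PO₄⁻: pKₐ(H₃PO₄) ≈ 2.1
CH₃CH₂–OBz loses PhCOO⁻: pKₐ(C₆H₅COOH) ≈ 4.2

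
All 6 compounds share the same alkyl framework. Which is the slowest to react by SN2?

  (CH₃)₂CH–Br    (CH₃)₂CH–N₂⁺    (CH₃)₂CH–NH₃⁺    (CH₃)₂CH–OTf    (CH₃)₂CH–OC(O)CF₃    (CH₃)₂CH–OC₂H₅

(CH₃)₂CH–OC₂H₅

With the same alkyl group throughout, only the leaving group differentiates the rates.
Leaving-group ability tracks the stability of the departed species; conjugate-acid pKₐ is the usual yardstick (lower pKₐ → better LG).
(CH₃)₂CH–N₂⁺ loses N₂: no meaningful conjugate acid; N₂ departs as an exceptionally stable neutral molecule
(CH₃)₂CH–OTf loses OTf⁻: pKₐ(CF₃SO₃H (triflic acid)) ≈ -14
(CH₃)₂CH–Br loses Br⁻: pKₐ(HBr) ≈ -9
(CH₃)₂CH–OC(O)CF₃ loses CF₃COO⁻: pKₐ(CF₃COOH) ≈ 0.2
(CH₃)₂CH–NH₃⁺ loses NH₃: pKₐ(NH₄⁺) ≈ 9.2
(CH₃)₂CH–OC₂H₅ loses CH₃CH₂O⁻: pKₐ(CH₃CH₂OH) ≈ 16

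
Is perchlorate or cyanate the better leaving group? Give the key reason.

perchlorate is the better leaving group.
pKₐ(HClO₄) ≈ -10 versus pKₐ(HOCN) ≈ 3.5: perchlorate is the much weaker base.
Extremely weak base; rarely used for safety reasons.

perchlorate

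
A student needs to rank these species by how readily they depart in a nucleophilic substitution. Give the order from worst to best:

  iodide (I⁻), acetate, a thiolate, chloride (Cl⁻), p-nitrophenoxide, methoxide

iodide (I⁻): pKₐ(HI) ≈ -10
chloride (Cl⁻): pKₐ(HCl) ≈ -7
acetate: pKₐ(CH₃COOH) ≈ 4.8
p-nitrophenoxide: pKₐ(p-nitrophenol) ≈ 7.2
a thiolate: pKₐ(RSH (a thiol)) ≈ 10.5
methoxide: pKₐ(CH₃OH) ≈ 15.5
Listed from poorest to best leaving group as asked.

methoxide < a thiolate < p-nitrophenoxide < acetate < chloride (Cl⁻) < iodide (I⁻)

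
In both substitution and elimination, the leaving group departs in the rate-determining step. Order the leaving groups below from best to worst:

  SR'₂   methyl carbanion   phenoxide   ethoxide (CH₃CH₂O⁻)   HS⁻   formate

Rank by basicity of the departing species: weakest base leaves most easily.
SR'₂: pKₐ(R'₂SH⁺) ≈ -7
formate: pKₐ(HCOOH) ≈ 3.8
HS⁻: pKₐ(H₂S) ≈ 7 — larger and more polarisable than the oxygen analogue
phenoxide: pKₐ(C₆H₅OH (phenol)) ≈ 10
ethoxide (CH₃CH₂O⁻): pKₐ(CH₃CH₂OH) ≈ 16 — strong base; alkoxides do not leave unassisted
methyl carbanion: pKₐ(CH₄) ≈ 48 — unstabilised carbanion; the worst conceivable leaving group

SR'₂ > formate > HS⁻ > phenoxide > ethoxide (CH₃CH₂O⁻) > methyl carbanion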